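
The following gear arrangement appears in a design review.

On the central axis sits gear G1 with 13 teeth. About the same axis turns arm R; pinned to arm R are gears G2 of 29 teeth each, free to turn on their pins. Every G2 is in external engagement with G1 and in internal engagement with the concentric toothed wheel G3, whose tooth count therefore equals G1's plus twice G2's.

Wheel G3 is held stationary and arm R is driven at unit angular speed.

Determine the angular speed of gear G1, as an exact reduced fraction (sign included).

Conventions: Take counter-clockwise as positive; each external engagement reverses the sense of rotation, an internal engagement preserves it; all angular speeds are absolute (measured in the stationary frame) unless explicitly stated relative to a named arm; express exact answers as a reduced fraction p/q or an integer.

planetary set (13T centre, 29T on arm, 71T internal) — Willis relation
ring teeth: 13 + 2·29 = 71
13(ω_sun−ω_arm) = −71(ω_ring−ω_arm),  ω_ring = 0, ω_arm = 1
ω_sun = 1 − (71/13)(0−1) = 84/13
exact speed ratio = 84/13

84/13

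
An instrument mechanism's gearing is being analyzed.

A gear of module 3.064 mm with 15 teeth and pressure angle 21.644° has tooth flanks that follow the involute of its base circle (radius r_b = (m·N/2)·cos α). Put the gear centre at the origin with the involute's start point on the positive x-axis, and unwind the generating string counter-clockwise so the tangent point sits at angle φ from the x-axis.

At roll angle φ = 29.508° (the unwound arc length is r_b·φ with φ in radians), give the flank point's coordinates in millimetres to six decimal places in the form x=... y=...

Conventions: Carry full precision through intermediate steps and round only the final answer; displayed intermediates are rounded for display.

recognized (one wheel, involute flank): single-mesh tooth geometry, m = 3.064, N = 15
pitch radius r_p = m·N/2 = 3.064·15/2 = 22.980000
base radius r_b = r_p·cos α = 22.980000·cos 21.644° = 21.359761
roll angle φ = 29.508° = 0.51501176 rad
x = r_b·(cos φ + φ·sin φ) = 24.007377
y = r_b·(sin φ − φ·cos φ) = 0.947029

x=24.007377 y=0.947029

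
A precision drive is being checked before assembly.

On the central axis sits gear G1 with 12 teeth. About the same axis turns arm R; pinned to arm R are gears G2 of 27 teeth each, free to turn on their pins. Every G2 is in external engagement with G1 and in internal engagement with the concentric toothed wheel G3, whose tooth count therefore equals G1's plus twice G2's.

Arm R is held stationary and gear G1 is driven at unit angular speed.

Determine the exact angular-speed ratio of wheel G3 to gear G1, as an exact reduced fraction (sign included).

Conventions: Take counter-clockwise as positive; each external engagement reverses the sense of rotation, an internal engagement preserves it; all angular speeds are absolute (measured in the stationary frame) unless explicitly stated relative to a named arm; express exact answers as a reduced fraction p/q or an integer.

planetary set (12T centre, 27T on arm, 66T internal) — Willis relation
ring teeth: 12 + 2·27 = 66
12(ω_sun−ω_arm) = −66(ω_ring−ω_arm),  ω_arm = 0, ω_sun = 1
ω_ring = 0 − (12/66)(1−0) = -2/11
ω_out/ω_in = -2/11

-2/11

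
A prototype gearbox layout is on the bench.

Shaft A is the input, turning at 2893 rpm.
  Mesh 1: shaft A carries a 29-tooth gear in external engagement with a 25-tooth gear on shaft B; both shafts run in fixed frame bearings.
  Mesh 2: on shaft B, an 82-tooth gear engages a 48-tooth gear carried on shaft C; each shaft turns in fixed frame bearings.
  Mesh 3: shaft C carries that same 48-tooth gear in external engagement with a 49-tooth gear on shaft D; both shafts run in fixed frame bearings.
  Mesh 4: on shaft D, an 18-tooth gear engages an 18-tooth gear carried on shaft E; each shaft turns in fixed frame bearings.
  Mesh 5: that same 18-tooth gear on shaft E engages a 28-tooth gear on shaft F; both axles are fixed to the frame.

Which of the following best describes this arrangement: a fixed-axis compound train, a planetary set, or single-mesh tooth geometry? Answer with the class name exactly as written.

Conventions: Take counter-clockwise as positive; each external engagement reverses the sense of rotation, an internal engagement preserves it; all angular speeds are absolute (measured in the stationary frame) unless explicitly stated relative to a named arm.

fixed-axis compound train

topology: fixed-axis compound train — 5 meshes, A→F
classification: fixed-axis compound train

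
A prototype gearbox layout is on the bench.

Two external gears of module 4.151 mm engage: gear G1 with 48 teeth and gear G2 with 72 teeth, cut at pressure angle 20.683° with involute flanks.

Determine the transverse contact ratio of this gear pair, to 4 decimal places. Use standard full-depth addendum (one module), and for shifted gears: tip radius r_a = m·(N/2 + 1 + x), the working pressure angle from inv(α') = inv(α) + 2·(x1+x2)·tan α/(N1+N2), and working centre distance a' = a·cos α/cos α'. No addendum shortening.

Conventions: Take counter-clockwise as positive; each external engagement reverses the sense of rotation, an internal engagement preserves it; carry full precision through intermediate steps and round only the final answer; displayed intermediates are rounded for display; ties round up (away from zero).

1.7422

single-mesh involute tooth geometry (48T engaging 72T at module 4.151)
base radii: r_b1 = 93.203120, r_b2 = 139.804681
tip radii: r_a1 = 103.775000, r_a2 = 153.587000
no profile shift: α' = α, a' = a
action lengths: √(r_a1²−r_b1²) = 45.633639, √(r_a2²−r_b2²) = 63.589448
base pitch p_b = π·m·cos α = 12.200260
CR = (45.633639 + 63.589448 − 249.060000·sin 20.68300°)/12.200260 = 1.742239
contact ratio ≈ 1.7422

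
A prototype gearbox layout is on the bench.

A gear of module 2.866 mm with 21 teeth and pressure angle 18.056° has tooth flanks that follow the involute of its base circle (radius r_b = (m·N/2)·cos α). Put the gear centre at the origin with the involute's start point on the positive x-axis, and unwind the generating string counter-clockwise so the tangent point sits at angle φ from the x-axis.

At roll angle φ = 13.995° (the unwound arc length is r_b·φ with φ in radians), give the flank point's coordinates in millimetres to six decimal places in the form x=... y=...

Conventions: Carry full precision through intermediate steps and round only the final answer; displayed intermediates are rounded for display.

x=29.451854 y=0.138156

topology: single-mesh involute geometry — m = 2.866, N = 21
pitch radius r_p = m·N/2 = 2.866·21/2 = 30.093000
base radius r_b = r_p·cos α = 30.093000·cos 18.056° = 28.611041
roll angle φ = 13.995° = 0.24425883 rad
x = r_b·(cos φ + φ·sin φ) = 29.451854
y = r_b·(sin φ − φ·cos φ) = 0.138156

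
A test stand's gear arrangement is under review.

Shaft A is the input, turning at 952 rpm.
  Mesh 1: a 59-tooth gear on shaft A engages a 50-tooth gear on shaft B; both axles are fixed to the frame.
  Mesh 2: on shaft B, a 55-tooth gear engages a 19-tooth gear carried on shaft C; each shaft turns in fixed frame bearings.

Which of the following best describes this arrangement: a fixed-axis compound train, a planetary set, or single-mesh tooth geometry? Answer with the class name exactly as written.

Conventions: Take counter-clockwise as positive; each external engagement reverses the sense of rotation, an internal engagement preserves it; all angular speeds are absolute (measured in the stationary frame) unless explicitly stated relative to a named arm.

class = fixed-axis compound train [2 meshes; 2 ratios multiply, 2 sense flips]
classification: fixed-axis compound train

fixed-axis compound train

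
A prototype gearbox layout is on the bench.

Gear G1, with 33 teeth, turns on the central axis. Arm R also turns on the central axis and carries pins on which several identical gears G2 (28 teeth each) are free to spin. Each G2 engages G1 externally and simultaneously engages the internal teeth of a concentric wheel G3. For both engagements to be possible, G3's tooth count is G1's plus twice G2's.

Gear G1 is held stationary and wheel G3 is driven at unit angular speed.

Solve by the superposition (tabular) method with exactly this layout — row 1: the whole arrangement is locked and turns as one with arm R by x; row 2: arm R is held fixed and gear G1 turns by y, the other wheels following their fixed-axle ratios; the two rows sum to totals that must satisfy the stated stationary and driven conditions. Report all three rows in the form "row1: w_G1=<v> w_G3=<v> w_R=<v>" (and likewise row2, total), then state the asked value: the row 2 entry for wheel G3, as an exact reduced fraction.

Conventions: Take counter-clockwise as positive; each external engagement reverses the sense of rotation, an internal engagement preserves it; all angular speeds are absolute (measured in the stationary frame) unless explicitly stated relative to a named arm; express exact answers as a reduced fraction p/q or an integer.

row1: w_G1=89/122 w_G3=89/122 w_R=89/122
row2: w_G1=-89/122 w_G3=33/122 w_R=0
total: w_G1=0 w_G3=1 w_R=89/122
asked value: 33/122

planetary set (33T centre, 28T on arm, 89T internal) — Willis relation
row 1 (train locked, turned with arm): all members turn x
row 2: sun turns y, ring = −(33/89)·y, arm 0
boundary: total ω_sun = x + y = 0 and total ω_ring = x − (33/89)·y = 1  ⇒  y = -89/122, x = 89/122
row 2 ring = −(33/89)·(-89/122) = 33/122
totals (row 1 + row 2): sun 89/122 + (-89/122) = 0, ring 89/122 + 33/122 = 1, arm 89/122 + 0 = 89/122
asked cell (row2, ring) = 33/122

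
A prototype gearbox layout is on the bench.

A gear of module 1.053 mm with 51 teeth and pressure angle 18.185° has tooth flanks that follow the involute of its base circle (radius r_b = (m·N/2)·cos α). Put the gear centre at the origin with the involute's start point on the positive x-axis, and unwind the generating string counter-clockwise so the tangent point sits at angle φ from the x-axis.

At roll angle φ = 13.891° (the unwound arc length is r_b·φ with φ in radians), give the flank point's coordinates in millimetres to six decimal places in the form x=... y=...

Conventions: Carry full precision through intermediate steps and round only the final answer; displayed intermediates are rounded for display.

x=26.249124 y=0.120468

class = single-mesh tooth geometry [base-circle involute, m = 1.053, 51T]
pitch radius r_p = m·N/2 = 1.053·51/2 = 26.851500
base radius r_b = r_p·cos α = 26.851500·cos 18.185° = 25.510369
roll angle φ = 13.891° = 0.24244369 rad
x = r_b·(cos φ + φ·sin φ) = 26.249124
y = r_b·(sin φ − φ·cos φ) = 0.120468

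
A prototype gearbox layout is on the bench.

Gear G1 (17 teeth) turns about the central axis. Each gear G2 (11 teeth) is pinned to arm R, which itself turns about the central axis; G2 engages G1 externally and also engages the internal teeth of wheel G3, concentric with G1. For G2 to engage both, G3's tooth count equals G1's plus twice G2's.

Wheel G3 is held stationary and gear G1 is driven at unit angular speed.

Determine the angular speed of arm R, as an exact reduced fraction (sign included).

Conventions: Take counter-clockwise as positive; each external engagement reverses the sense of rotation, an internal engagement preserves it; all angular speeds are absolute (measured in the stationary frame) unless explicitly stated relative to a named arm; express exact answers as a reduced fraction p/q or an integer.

17/56

recognized (axles ride arm R): planetary set, 17/11/39 teeth
ring teeth: 17 + 2·11 = 39
17(ω_sun−ω_arm) = −39(ω_ring−ω_arm),  ω_ring = 0, ω_sun = 1
17(1−ω_arm) = −39(0−ω_arm)  ⇒  56·ω_arm = 17  ⇒  ω_arm = 17/56
exact speed ratio = 17/56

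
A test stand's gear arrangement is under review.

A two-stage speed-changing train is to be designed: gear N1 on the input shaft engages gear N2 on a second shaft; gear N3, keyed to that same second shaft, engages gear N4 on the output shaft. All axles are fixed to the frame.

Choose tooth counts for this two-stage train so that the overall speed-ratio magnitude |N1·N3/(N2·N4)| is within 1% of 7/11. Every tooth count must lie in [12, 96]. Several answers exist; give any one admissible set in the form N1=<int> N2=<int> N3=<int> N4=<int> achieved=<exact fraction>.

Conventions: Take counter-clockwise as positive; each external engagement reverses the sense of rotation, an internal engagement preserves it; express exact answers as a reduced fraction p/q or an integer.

N1=12 N2=22 N3=14 N4=12 achieved=7/11

class = fixed-axis compound train [2-stage, 7/11 wanted]
target = 7/11 in lowest terms: an exact hit needs N1·N3 = k·7 and N2·N4 = k·11 for one integer k, every count in [12, 96]; additionally prefer no 1:1 stage (N1 ≠ N2, N3 ≠ N4)
k = 1…23: no 1:1-free in-range split of k·7 and k·11 into factor pairs; take k = 24
k = 24: N1·N3 = 168 = 12·14, N2·N4 = 264 = 22·12
achieved = 12·14/(22·12) = 7/11; |achieved − target| = 0 ≤ 7/1100 ✓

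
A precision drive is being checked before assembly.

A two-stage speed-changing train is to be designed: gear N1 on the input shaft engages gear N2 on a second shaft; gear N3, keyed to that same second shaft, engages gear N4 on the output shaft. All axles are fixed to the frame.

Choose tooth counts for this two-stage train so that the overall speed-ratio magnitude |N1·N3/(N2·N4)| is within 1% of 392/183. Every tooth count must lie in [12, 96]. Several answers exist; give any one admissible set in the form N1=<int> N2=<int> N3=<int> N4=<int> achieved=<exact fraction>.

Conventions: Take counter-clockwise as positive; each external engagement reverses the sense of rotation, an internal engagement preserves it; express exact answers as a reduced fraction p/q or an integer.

N1=28 N2=12 N3=56 N4=61 achieved=392/183

2-stage fixed-axis compound train for ratio 392/183
target = 392/183 in lowest terms: an exact hit needs N1·N3 = k·392 and N2·N4 = k·183 for one integer k, every count in [12, 96]; additionally prefer no 1:1 stage (N1 ≠ N2, N3 ≠ N4)
k = 1…3: no 1:1-free in-range split of k·392 and k·183 into factor pairs; take k = 4
k = 4: N1·N3 = 1568 = 28·56, N2·N4 = 732 = 12·61
achieved = 28·56/(12·61) = 392/183; |achieved − target| = 0 ≤ 98/4575 ✓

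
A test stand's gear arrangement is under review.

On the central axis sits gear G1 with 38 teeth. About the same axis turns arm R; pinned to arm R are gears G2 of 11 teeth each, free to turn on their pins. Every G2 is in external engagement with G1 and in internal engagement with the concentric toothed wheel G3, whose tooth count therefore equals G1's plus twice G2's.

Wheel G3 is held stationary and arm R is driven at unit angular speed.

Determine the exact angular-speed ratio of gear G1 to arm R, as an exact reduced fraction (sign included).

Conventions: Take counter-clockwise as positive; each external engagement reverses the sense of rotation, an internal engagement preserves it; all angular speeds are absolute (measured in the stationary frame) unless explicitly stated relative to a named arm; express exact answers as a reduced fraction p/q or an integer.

49/19

recognized (axles ride arm R): planetary set, 38/11/60 teeth
ring teeth: 38 + 2·11 = 60
38(ω_sun−ω_arm) = −60(ω_ring−ω_arm),  ω_ring = 0, ω_arm = 1
ω_sun = 1 − (60/38)(0−1) = 49/19
ω_out/ω_in = 49/19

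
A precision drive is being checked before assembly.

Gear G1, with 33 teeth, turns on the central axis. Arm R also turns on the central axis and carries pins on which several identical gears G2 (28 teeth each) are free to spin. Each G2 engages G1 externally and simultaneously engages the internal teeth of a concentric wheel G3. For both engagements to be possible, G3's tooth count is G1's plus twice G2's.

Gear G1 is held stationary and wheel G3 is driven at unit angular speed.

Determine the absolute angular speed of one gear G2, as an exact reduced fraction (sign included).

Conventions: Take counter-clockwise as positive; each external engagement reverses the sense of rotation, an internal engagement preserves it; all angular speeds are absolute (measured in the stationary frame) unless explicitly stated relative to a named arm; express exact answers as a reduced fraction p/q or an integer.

recognized (axles ride arm R): planetary set, 33/28/89 teeth
ring teeth: 33 + 2·28 = 89
33(ω_sun−ω_arm) = −89(ω_ring−ω_arm),  ω_sun = 0, ω_ring = 1
33(0−ω_arm) = −89(1−ω_arm)  ⇒  122·ω_arm = 89  ⇒  ω_arm = 89/122
sun–planet mesh: 33·(0−89/122) = −28·(ω_p−ω_arm)  ⇒  ω_p−ω_arm = 2937/3416
ω_p = 89/122 + 2937/3416 = 89/56
exact speed ratio = 89/56

89/56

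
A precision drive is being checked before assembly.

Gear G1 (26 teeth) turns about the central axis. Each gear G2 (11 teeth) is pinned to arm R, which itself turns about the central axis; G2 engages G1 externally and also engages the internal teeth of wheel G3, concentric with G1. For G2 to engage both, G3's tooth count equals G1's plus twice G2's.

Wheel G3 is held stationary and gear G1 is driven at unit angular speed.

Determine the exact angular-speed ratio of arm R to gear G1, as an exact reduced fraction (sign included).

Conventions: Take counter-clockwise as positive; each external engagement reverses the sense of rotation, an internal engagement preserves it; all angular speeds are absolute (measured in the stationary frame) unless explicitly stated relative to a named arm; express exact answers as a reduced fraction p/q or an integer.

topology: planetary set — G1 26T / G2 11T / G3 48T, arm = carrier (Willis)
ring teeth: 26 + 2·11 = 48
26(ω_sun−ω_arm) = −48(ω_ring−ω_arm),  ω_ring = 0, ω_sun = 1
26(1−ω_arm) = −48(0−ω_arm)  ⇒  74·ω_arm = 26  ⇒  ω_arm = 13/37
ω_out/ω_in = 13/37

13/37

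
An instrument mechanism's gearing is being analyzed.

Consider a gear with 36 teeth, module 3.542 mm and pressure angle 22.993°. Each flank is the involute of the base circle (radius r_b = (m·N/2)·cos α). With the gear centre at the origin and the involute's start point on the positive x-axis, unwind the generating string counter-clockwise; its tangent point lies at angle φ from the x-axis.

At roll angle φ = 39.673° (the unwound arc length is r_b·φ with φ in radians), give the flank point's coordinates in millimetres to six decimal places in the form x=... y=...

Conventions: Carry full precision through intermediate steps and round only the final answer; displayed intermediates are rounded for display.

single-mesh involute tooth geometry (36T wheel at module 3.542)
pitch radius r_p = m·N/2 = 3.542·36/2 = 63.756000
base radius r_b = r_p·cos α = 63.756000·cos 22.993° = 58.690751
roll angle φ = 39.673° = 0.69242447 rad
x = r_b·(cos φ + φ·sin φ) = 71.118391
y = r_b·(sin φ − φ·cos φ) = 6.188689

x=71.118391 y=6.188689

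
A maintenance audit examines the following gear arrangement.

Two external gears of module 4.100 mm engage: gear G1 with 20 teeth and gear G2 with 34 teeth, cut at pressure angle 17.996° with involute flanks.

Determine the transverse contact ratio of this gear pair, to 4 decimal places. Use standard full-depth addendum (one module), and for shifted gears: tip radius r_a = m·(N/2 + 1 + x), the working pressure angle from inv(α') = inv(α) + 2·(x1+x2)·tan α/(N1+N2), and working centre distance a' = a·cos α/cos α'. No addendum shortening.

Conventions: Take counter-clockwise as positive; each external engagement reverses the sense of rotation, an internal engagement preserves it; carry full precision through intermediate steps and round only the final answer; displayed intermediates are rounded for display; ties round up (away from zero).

1.7056

single-mesh involute tooth geometry (20T engaging 34T at module 4.100)
base radii: r_b1 = 38.994202, r_b2 = 66.290143
tip radii: r_a1 = 45.100000, r_a2 = 73.800000
no profile shift: α' = α, a' = a
action lengths: √(r_a1²−r_b1²) = 22.659705, √(r_a2²−r_b2²) = 32.435428
base pitch p_b = π·m·cos α = 12.250390
CR = (22.659705 + 32.435428 − 110.700000·sin 17.99600°)/12.250390 = 1.705603
contact ratio ≈ 1.7056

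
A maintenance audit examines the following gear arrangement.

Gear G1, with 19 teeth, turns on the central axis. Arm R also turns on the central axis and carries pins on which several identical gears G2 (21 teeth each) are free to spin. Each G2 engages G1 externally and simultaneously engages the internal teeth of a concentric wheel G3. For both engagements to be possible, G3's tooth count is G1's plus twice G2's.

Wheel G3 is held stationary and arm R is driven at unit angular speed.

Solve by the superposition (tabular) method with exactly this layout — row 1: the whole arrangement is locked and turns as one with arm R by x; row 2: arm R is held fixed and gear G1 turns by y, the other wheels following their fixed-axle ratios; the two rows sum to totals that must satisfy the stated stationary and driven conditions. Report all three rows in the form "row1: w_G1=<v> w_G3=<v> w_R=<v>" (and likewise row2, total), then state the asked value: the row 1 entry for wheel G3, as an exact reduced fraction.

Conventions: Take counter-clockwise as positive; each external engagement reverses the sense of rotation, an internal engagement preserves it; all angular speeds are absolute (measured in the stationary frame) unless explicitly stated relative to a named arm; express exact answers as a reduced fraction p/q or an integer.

topology: planetary set — G1 19T / G2 21T / G3 61T, arm = carrier (Willis)
row 1 — lock + rotate with arm: ω_sun = ω_ring = ω_arm = x
row 2 — arm fixed, fixed-axis ratios: sun y, ring −(19/61)·y, arm 0
boundary: total ω_ring = x − (19/61)·y = 0 and total ω_arm = x = 1  ⇒  y = 61/19, x = 1
row 2 ring = −(19/61)·61/19 = -1
totals (row 1 + row 2): sun 1 + 61/19 = 80/19, ring 1 + (-1) = 0, arm 1 + 0 = 1
asked cell (row1, ring) = 1

row1: w_G1=1 w_G3=1 w_R=1
row2: w_G1=61/19 w_G3=-1 w_R=0
total: w_G1=80/19 w_G3=0 w_R=1
asked value: 1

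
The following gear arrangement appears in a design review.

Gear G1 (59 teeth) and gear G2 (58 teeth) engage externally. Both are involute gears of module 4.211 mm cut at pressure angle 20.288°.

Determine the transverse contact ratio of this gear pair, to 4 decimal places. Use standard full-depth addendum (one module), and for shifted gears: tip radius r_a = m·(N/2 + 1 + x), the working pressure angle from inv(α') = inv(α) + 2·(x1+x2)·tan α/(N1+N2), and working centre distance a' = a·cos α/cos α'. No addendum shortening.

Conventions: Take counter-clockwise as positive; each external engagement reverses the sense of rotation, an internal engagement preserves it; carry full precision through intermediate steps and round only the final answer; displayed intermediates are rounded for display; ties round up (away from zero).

1.7647

recognized (one external pair, fixed centres): single-mesh tooth geometry, m = 4.211, N1 = 59, N2 = 58
base radii: r_b1 = 116.517808, r_b2 = 114.542930
tip radii: r_a1 = 128.435500, r_a2 = 126.330000
no profile shift: α' = α, a' = a
action lengths: √(r_a1²−r_b1²) = 54.030344, √(r_a2²−r_b2²) = 53.284014
base pitch p_b = π·m·cos α = 12.408525
CR = (54.030344 + 53.284014 − 246.343500·sin 20.28800°)/12.408525 = 1.764707
contact ratio ≈ 1.7647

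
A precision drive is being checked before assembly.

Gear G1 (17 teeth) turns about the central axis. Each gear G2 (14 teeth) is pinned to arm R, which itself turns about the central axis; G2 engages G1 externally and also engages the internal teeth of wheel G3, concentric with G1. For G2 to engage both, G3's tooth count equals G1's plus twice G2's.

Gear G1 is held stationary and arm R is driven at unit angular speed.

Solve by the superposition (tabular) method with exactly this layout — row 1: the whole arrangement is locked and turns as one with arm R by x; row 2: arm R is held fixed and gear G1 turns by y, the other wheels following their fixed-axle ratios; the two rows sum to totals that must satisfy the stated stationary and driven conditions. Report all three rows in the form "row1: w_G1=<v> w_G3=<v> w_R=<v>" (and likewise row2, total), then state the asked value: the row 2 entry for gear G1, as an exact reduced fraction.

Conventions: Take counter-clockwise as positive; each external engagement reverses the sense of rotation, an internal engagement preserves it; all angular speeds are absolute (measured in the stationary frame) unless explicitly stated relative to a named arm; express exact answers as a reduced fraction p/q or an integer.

class = planetary set [G3 = 17+2·14 = 45; Willis about the carrier]
superposition row 1 [locked train]: every member turns x
superposition row 2 [arm held]: sun y, ring −(17/45)·y, arm 0
boundary: total ω_sun = x + y = 0 and total ω_arm = x = 1  ⇒  y = -1, x = 1
row 2 ring = −(17/45)·(-1) = 17/45
totals (row 1 + row 2): sun 1 + (-1) = 0, ring 1 + 17/45 = 62/45, arm 1 + 0 = 1
asked cell (row2, sun) = -1

row1: w_G1=1 w_G3=1 w_R=1
row2: w_G1=-1 w_G3=17/45 w_R=0
total: w_G1=0 w_G3=62/45 w_R=1
asked value: -1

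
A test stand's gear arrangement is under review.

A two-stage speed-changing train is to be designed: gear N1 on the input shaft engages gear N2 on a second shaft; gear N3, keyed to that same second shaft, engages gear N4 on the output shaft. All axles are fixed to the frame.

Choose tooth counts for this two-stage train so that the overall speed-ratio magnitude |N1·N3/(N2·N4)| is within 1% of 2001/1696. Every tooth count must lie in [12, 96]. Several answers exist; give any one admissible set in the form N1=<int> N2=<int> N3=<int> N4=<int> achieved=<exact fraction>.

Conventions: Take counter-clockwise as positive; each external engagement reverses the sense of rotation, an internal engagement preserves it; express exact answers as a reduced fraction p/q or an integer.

N1=23 N2=32 N3=87 N4=53 achieved=2001/1696

topology: fixed-axis compound train — 2 stages, target 2001/1696
target = 2001/1696 in lowest terms: an exact hit needs N1·N3 = k·2001 and N2·N4 = k·1696 for one integer k, every count in [12, 96]; additionally prefer no 1:1 stage (N1 ≠ N2, N3 ≠ N4)
k = 1: N1·N3 = 2001 = 23·87, N2·N4 = 1696 = 32·53
achieved = 23·87/(32·53) = 2001/1696; |achieved − target| = 0 ≤ 2001/169600 ✓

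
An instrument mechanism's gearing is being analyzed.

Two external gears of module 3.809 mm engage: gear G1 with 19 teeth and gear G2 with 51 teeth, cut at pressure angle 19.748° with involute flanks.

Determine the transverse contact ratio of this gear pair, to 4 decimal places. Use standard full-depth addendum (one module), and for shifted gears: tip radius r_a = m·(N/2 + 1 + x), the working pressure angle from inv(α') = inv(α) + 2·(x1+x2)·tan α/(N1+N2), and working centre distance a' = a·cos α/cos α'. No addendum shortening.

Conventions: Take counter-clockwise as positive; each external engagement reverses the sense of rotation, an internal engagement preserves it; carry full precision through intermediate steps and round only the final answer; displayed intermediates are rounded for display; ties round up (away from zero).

single-mesh involute tooth geometry (19T engaging 51T at module 3.809)
base radii: r_b1 = 34.057352, r_b2 = 91.417101
tip radii: r_a1 = 39.994500, r_a2 = 100.938500
no profile shift: α' = α, a' = a
action lengths: √(r_a1²−r_b1²) = 20.967996, √(r_a2²−r_b2²) = 42.795962
base pitch p_b = π·m·cos α = 11.262561
CR = (20.967996 + 42.795962 − 133.315000·sin 19.74800°)/11.262561 = 1.662053
contact ratio ≈ 1.6621

1.6621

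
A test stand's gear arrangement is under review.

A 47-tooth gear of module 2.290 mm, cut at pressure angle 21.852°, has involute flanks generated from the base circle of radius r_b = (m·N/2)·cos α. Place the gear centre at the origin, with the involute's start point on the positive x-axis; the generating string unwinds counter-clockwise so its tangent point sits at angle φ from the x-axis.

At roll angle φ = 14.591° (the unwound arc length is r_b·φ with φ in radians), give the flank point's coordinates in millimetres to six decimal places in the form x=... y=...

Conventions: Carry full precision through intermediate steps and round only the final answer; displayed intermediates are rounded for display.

x=51.541771 y=0.273192

topology: single-mesh involute geometry — m = 2.290, N = 47
pitch radius r_p = m·N/2 = 2.290·47/2 = 53.815000
base radius r_b = r_p·cos α = 53.815000·cos 21.852° = 49.948306
roll angle φ = 14.591° = 0.25466099 rad
x = r_b·(cos φ + φ·sin φ) = 51.541771
y = r_b·(sin φ − φ·cos φ) = 0.273192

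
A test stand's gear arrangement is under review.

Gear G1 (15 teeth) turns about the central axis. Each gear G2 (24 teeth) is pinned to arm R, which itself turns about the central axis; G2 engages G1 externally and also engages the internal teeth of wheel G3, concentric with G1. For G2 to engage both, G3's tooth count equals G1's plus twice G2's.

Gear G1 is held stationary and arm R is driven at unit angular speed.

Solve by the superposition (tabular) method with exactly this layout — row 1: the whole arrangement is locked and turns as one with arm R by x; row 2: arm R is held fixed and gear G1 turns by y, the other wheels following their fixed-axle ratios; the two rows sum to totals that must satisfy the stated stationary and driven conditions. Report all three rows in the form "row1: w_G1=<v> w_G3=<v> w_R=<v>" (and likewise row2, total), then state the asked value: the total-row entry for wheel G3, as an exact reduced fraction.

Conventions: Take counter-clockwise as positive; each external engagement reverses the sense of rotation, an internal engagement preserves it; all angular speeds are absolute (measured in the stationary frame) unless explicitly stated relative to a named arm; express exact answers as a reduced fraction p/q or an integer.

row1: w_G1=1 w_G3=1 w_R=1
row2: w_G1=-1 w_G3=5/21 w_R=0
total: w_G1=0 w_G3=26/21 w_R=1
asked value: 26/21

class = planetary set [G3 = 15+2·24 = 63; Willis about the carrier]
row 1 — lock + rotate with arm: ω_sun = ω_ring = ω_arm = x
row 2 (arm held, sun turns y): ω_ring = −(15/63)·y, ω_arm = 0
boundary: total ω_sun = x + y = 0 and total ω_arm = x = 1  ⇒  y = -1, x = 1
row 2 ring = −(15/63)·(-1) = 5/21
totals (row 1 + row 2): sun 1 + (-1) = 0, ring 1 + 5/21 = 26/21, arm 1 + 0 = 1
asked cell (total, ring) = 26/21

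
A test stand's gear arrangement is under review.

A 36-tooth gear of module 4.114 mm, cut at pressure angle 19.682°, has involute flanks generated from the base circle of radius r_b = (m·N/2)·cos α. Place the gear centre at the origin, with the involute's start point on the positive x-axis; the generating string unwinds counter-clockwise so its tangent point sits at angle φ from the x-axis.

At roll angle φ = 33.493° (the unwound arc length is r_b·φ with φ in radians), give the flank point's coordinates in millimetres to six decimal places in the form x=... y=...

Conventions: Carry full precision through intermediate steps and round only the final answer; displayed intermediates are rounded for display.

single-mesh involute tooth geometry (36T wheel at module 4.114)
pitch radius r_p = m·N/2 = 4.114·36/2 = 74.052000
base radius r_b = r_p·cos α = 74.052000·cos 19.682° = 69.725616
roll angle φ = 33.493° = 0.58456313 rad
x = r_b·(cos φ + φ·sin φ) = 80.640164
y = r_b·(sin φ − φ·cos φ) = 4.485922

x=80.640164 y=4.485922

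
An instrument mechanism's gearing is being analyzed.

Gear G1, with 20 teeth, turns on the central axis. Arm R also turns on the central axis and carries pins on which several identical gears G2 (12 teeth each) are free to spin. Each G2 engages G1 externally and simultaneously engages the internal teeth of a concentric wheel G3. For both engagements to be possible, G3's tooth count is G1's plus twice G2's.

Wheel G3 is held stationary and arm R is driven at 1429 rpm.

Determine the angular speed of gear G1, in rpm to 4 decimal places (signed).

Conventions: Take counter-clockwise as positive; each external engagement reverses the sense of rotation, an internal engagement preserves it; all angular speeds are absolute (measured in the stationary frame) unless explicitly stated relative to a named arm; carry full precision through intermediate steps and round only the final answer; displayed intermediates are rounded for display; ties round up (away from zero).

+4572.8000 rpm

recognized (axles ride arm R): planetary set, 20/12/44 teeth
normalise by the input: solve with ω_arm = 1, then scale by 1429 rpm
ring teeth: 20 + 2·12 = 44
20(ω_sun−ω_arm) = −44(ω_ring−ω_arm),  ω_ring = 0, ω_arm = 1
ω_sun = 1 − (44/20)(0−1) = 16/5
scale: ω_sun = 16/5 × 1429 rpm = +4572.8000 rpm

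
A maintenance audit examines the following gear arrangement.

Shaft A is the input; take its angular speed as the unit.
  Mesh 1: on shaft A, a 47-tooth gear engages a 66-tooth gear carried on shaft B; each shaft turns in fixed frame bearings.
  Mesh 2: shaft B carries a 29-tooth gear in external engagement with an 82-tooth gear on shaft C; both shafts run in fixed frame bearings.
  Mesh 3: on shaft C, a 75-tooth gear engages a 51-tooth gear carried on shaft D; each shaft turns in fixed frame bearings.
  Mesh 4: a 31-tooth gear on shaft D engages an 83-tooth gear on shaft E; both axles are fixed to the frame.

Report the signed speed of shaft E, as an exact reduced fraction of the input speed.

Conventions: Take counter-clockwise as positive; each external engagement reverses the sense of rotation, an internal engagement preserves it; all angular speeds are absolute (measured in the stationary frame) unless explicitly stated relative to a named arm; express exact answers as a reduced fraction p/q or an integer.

1056325/7636332

4-mesh fixed-axis compound train (all bearings frame-fixed)
mesh 1 [47T→66T]: |ω|/ω_in = 1×47/66 = 47/66, sense flips to −
mesh 2 [29T→82T]: |ω|/ω_in = (47/66)×29/82 = 1363/5412, sense flips to +
mesh 3 [75T→51T]: |ω|/ω_in = (1363/5412)×75/51 = 34075/92004, sense flips to −
mesh 4 [31T→83T]: |ω|/ω_in = (34075/92004)×31/83 = 1056325/7636332, sense flips to +
signed output speed (× input speed) = 1056325/7636332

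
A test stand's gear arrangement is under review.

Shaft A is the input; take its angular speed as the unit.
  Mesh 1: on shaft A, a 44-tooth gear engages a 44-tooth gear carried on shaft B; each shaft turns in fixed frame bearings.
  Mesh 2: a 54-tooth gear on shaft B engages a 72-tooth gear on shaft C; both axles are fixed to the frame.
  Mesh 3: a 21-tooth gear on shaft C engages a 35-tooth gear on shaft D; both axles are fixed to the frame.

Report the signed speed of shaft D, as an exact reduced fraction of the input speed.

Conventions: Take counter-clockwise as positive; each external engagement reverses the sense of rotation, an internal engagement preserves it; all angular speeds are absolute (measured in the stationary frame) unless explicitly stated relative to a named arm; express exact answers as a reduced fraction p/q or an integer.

-9/20

3-mesh fixed-axis compound train (all bearings frame-fixed)
mesh 1 [44T→44T]: |ω|/ω_in = 1×44/44 = 1, sense flips to −
mesh 2 [54T→72T]: |ω|/ω_in = 1×54/72 = 3/4, sense flips to +
mesh 3 [21T→35T]: |ω|/ω_in = (3/4)×21/35 = 9/20, sense flips to −
signed output speed (× input speed) = -9/20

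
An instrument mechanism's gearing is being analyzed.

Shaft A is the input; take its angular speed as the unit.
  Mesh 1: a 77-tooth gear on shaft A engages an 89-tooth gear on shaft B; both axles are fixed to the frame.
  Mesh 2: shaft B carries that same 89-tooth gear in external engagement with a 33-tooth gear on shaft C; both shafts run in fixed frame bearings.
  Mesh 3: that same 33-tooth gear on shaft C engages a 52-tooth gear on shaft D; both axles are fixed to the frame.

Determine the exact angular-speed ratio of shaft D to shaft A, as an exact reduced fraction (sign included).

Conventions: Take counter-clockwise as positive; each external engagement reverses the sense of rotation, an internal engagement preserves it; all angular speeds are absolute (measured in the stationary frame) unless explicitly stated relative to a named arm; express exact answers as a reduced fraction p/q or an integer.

-77/52

class = fixed-axis compound train [3 meshes; 3 ratios multiply, 3 sense flips]
mesh 1 [77T→89T]: running ratio 77/89, sense −
mesh 2 [89T→33T]: running ratio 7/3, sense +
mesh 3 [33T→52T]: running ratio 77/52, sense −
ω_out/ω_in = -77/52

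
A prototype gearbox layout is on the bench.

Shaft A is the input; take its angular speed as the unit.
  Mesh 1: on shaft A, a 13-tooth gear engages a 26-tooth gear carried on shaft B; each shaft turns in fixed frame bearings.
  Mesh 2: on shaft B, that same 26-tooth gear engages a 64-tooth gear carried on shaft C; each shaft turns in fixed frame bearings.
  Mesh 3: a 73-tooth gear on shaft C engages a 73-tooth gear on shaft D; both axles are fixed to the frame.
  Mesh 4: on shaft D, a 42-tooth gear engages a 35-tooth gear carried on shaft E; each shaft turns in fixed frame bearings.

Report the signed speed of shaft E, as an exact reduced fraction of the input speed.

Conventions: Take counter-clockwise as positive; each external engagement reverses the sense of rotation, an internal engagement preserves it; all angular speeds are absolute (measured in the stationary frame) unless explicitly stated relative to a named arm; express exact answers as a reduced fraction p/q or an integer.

4-mesh fixed-axis compound train (all bearings frame-fixed)
mesh 1 [13T→26T]: |ω|/ω_in = 1×13/26 = 1/2, sense flips to −
mesh 2 [26T→64T]: |ω|/ω_in = (1/2)×26/64 = 13/64, sense flips to +
mesh 3 [73T→73T]: |ω|/ω_in = (13/64)×73/73 = 13/64, sense flips to −
mesh 4 [42T→35T]: |ω|/ω_in = (13/64)×42/35 = 39/160, sense flips to +
signed output speed (× input speed) = 39/160

39/160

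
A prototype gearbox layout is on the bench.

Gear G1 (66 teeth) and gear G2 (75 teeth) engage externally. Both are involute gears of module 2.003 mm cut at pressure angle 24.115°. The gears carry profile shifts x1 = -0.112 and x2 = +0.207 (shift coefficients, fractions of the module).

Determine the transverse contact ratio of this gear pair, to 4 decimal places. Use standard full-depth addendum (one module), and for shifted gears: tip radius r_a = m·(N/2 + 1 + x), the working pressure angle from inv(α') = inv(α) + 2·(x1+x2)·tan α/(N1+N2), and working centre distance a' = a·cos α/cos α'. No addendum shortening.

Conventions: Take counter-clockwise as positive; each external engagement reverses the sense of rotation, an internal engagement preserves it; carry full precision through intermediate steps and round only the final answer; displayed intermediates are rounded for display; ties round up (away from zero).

class = single-mesh tooth geometry [involute pair 66T × 75T, m = 2.003]
base radii: r_b1 = 60.330358, r_b2 = 68.557225
tip radii: r_a1 = 67.877664, r_a2 = 77.530121
inv(α') = inv(24.115°) + 2·(-0.112+0.207)·tan α/(66+75) = 0.02735289  ⇒  α' = 24.28610°
a' = a·cos α / cos α' = 141.2115·cos 24.115°/cos 24.28610° = 141.401152
action lengths: √(r_a1²−r_b1²) = 31.106674, √(r_a2²−r_b2²) = 36.205338
base pitch p_b = π·m·cos α = 5.743437
CR = (31.106674 + 36.205338 − 141.401152·sin 24.28610°)/5.743437 = 1.593936
contact ratio ≈ 1.5939

1.5939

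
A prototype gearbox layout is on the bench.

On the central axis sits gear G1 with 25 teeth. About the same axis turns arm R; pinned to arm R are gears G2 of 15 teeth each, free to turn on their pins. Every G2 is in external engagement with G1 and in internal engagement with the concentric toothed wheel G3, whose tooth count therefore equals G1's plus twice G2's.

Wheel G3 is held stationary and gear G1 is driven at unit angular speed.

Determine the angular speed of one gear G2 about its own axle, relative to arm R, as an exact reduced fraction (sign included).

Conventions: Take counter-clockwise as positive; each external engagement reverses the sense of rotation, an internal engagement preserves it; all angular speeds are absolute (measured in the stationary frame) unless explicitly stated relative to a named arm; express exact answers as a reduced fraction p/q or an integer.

-55/48

planetary set (25T centre, 15T on arm, 55T internal) — Willis relation
ring teeth: 25 + 2·15 = 55
25(ω_sun−ω_arm) = −55(ω_ring−ω_arm),  ω_ring = 0, ω_sun = 1
25(1−ω_arm) = −55(0−ω_arm)  ⇒  80·ω_arm = 25  ⇒  ω_arm = 5/16
sun–planet mesh: 25·(1−5/16) = −15·(ω_p−ω_arm)  ⇒  ω_p−ω_arm = -55/48
exact speed ratio = -55/48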